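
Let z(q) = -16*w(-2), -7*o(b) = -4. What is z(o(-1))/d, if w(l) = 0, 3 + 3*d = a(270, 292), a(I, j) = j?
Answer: 0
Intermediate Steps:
d = 289/3 (d = -1 + (1/3)*292 = -1 + 292/3 = 289/3 ≈ 96.333)
o(b) = 4/7 (o(b) = -1/7*(-4) = 4/7)
z(q) = 0 (z(q) = -16*0 = 0)
z(o(-1))/d = 0/(289/3) = 0*(3/289) = 0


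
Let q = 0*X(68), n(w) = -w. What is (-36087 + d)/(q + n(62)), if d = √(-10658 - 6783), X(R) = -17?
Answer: 36087/62 - I*√17441/62 ≈ 582.05 - 2.1301*I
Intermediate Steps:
d = I*√17441 (d = √(-17441) = I*√17441 ≈ 132.06*I)
q = 0 (q = 0*(-17) = 0)
(-36087 + d)/(q + n(62)) = (-36087 + I*√17441)/(0 - 1*62) = (-36087 + I*√17441)/(0 - 62) = (-36087 + I*√17441)/(-62) = (-36087 + I*√17441)*(-1/62) = 36087/62 - I*√17441/62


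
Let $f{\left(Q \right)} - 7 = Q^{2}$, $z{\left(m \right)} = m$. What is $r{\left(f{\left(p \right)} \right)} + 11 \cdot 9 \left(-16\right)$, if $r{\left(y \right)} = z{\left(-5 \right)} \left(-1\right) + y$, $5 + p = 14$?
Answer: $-1491$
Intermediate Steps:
$p = 9$ ($p = -5 + 14 = 9$)
$f{\left(Q \right)} = 7 + Q^{2}$
$r{\left(y \right)} = 5 + y$ ($r{\left(y \right)} = \left(-5\right) \left(-1\right) + y = 5 + y$)
$r{\left(f{\left(p \right)} \right)} + 11 \cdot 9 \left(-16\right) = \left(5 + \left(7 + 9^{2}\right)\right) + 11 \cdot 9 \left(-16\right) = \left(5 + \left(7 + 81\right)\right) + 99 \left(-16\right) = \left(5 + 88\right) - 1584 = 93 - 1584 = -1491$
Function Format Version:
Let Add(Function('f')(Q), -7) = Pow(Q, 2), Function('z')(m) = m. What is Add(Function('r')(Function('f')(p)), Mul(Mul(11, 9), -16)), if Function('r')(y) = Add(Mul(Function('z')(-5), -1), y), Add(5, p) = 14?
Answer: -1491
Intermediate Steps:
p = 9 (p = Add(-5, 14) = 9)
Function('f')(Q) = Add(7, Pow(Q, 2))
Function('r')(y) = Add(5, y) (Function('r')(y) = Add(Mul(-5, -1), y) = Add(5, y))
Add(Function('r')(Function('f')(p)), Mul(Mul(11, 9), -16)) = Add(Add(5, Add(7, Pow(9, 2))), Mul(Mul(11, 9), -16)) = Add(Add(5, Add(7, 81)), Mul(99, -16)) = Add(Add(5, 88), -1584) = Add(93, -1584) = -1491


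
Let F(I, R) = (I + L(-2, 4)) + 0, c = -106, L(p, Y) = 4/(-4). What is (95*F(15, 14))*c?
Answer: -140980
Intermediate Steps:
L(p, Y) = -1 (L(p, Y) = 4*(-¼) = -1)
F(I, R) = -1 + I (F(I, R) = (I - 1) + 0 = (-1 + I) + 0 = -1 + I)
(95*F(15, 14))*c = (95*(-1 + 15))*(-106) = (95*14)*(-106) = 1330*(-106) = -140980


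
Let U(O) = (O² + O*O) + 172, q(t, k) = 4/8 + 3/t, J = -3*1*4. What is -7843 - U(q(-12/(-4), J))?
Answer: -16039/2 ≈ -8019.5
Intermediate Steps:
J = -12 (J = -3*4 = -12)
q(t, k) = ½ + 3/t (q(t, k) = 4*(⅛) + 3/t = ½ + 3/t)
U(O) = 172 + 2*O² (U(O) = (O² + O²) + 172 = 2*O² + 172 = 172 + 2*O²)
-7843 - U(q(-12/(-4), J)) = -7843 - (172 + 2*((6 - 12/(-4))/(2*((-12/(-4)))))²) = -7843 - (172 + 2*((6 - 12*(-¼))/(2*((-12*(-¼)))))²) = -7843 - (172 + 2*((½)*(6 + 3)/3)²) = -7843 - (172 + 2*((½)*(⅓)*9)²) = -7843 - (172 + 2*(3/2)²) = -7843 - (172 + 2*(9/4)) = -7843 - (172 + 9/2) = -7843 - 1*353/2 = -7843 - 353/2 = -16039/2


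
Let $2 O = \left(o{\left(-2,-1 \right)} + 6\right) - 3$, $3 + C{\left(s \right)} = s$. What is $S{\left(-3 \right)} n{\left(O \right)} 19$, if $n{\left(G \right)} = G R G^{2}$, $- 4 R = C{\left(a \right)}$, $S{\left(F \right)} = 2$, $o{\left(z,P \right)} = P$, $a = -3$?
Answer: $57$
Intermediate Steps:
$C{\left(s \right)} = -3 + s$
$R = \frac{3}{2}$ ($R = - \frac{-3 - 3}{4} = \left(- \frac{1}{4}\right) \left(-6\right) = \frac{3}{2} \approx 1.5$)
$O = 1$ ($O = \frac{\left(-1 + 6\right) - 3}{2} = \frac{5 - 3}{2} = \frac{1}{2} \cdot 2 = 1$)
$n{\left(G \right)} = \frac{3 G^{3}}{2}$ ($n{\left(G \right)} = G \frac{3}{2} G^{2} = \frac{3 G}{2} G^{2} = \frac{3 G^{3}}{2}$)
$S{\left(-3 \right)} n{\left(O \right)} 19 = 2 \frac{3 \cdot 1^{3}}{2} \cdot 19 = 2 \cdot \frac{3}{2} \cdot 1 \cdot 19 = 2 \cdot \frac{3}{2} \cdot 19 = 3 \cdot 19 = 57$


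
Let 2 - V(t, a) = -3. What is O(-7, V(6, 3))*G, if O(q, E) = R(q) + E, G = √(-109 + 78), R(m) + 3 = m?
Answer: -5*I*√31 ≈ -27.839*I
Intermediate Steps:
R(m) = -3 + m
G = I*√31 (G = √(-31) = I*√31 ≈ 5.5678*I)
V(t, a) = 5 (V(t, a) = 2 - 1*(-3) = 2 + 3 = 5)
O(q, E) = -3 + E + q (O(q, E) = (-3 + q) + E = -3 + E + q)
O(-7, V(6, 3))*G = (-3 + 5 - 7)*(I*√31) = -5*I*√31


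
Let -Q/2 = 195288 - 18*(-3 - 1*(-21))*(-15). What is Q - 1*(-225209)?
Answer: -175087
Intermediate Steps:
Q = -400296 (Q = -2*(195288 - 18*(-3 - 1*(-21))*(-15)) = -2*(195288 - 18*(-3 + 21)*(-15)) = -2*(195288 - 18*18*(-15)) = -2*(195288 - 324*(-15)) = -2*(195288 + 4860) = -2*200148 = -400296)
Q - 1*(-225209) = -400296 - 1*(-225209) = -400296 + 225209 = -175087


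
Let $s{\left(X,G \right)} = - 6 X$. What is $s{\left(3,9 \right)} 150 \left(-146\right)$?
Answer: $394200$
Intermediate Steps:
$s{\left(3,9 \right)} 150 \left(-146\right) = \left(-6\right) 3 \cdot 150 \left(-146\right) = \left(-18\right) 150 \left(-146\right) = \left(-2700\right) \left(-146\right) = 394200$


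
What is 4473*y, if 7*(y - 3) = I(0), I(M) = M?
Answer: 13419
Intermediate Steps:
y = 3 (y = 3 + (⅐)*0 = 3 + 0 = 3)
4473*y = 4473*3 = 13419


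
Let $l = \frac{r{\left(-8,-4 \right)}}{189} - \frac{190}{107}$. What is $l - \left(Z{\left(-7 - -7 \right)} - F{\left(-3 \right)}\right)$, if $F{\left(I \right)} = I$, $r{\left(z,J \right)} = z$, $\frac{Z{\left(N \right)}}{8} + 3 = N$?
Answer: $\frac{387917}{20223} \approx 19.182$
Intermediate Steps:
$Z{\left(N \right)} = -24 + 8 N$
$l = - \frac{36766}{20223}$ ($l = - \frac{8}{189} - \frac{190}{107} = - \frac{36766}{20223} \approx -1.818$)
$l - \left(Z{\left(-7 - -7 \right)} - F{\left(-3 \right)}\right) = - \frac{36766}{20223} - \left(\left(-24 + 8 \left(-7 - -7\right)\right) - -3\right) = - \frac{36766}{20223} - \left(\left(-24 + 8 \left(-7 + 7\right)\right) + 3\right) = - \frac{36766}{20223} - \left(\left(-24 + 8 \cdot 0\right) + 3\right) = - \frac{36766}{20223} - \left(\left(-24 + 0\right) + 3\right) = - \frac{36766}{20223} - \left(-24 + 3\right) = - \frac{36766}{20223} - -21 = - \frac{36766}{20223} + 21 = \frac{387917}{20223}$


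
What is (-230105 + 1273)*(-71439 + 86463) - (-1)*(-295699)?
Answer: -3438267667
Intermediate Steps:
(-230105 + 1273)*(-71439 + 86463) - (-1)*(-295699) = -228832*15024 - 1*295699 = -3437971968 - 295699 = -3438267667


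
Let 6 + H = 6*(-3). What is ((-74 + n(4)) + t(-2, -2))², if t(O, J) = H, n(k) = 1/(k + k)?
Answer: 613089/64 ≈ 9579.5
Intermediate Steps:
n(k) = 1/(2*k)
H = -24 (H = -6 + 6*(-3) = -6 - 18 = -24)
t(O, J) = -24
((-74 + n(4)) + t(-2, -2))² = ((-74 + (½)/4) - 24)² = ((-74 + (½)*(¼)) - 24)² = ((-74 + ⅛) - 24)² = (-591/8 - 24)² = (-783/8)² = 613089/64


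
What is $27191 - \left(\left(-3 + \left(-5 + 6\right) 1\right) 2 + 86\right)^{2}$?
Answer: $20467$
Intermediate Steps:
$27191 - \left(\left(-3 + \left(-5 + 6\right) 1\right) 2 + 86\right)^{2} = 27191 - \left(\left(-3 + 1 \cdot 1\right) 2 + 86\right)^{2} = 27191 - \left(\left(-3 + 1\right) 2 + 86\right)^{2} = 27191 - \left(\left(-2\right) 2 + 86\right)^{2} = 27191 - \left(-4 + 86\right)^{2} = 27191 - 82^{2} = 27191 - 6724 = 20467$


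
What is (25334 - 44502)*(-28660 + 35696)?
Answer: -134866048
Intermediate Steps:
(25334 - 44502)*(-28660 + 35696) = -19168*7036 = -134866048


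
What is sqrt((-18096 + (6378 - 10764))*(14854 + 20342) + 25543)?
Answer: I*sqrt(791250929) ≈ 28129.0*I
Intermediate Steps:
sqrt((-18096 + (6378 - 10764))*(14854 + 20342) + 25543) = sqrt((-18096 - 4386)*35196 + 25543) = sqrt(-22482*35196 + 25543) = sqrt(-791276472 + 25543) = sqrt(-791250929) = I*sqrt(791250929)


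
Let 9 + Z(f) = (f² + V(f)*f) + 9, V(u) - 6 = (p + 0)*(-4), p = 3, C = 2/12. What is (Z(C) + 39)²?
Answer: 1874161/1296 ≈ 1446.1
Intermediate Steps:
C = ⅙ (C = 2*(1/12) = ⅙ ≈ 0.16667)
V(u) = -6 (V(u) = 6 + (3 + 0)*(-4) = 6 + 3*(-4) = 6 - 12 = -6)
Z(f) = f² - 6*f (Z(f) = -9 + ((f² - 6*f) + 9) = -9 + (9 + f² - 6*f) = f² - 6*f)
(Z(C) + 39)² = ((-6 + ⅙)/6 + 39)² = ((⅙)*(-35/6) + 39)² = (-35/36 + 39)² = (1369/36)² = 1874161/1296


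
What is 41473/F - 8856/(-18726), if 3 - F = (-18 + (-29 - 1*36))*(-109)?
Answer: -116088289/28226324 ≈ -4.1128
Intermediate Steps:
F = -9044 (F = 3 - (-18 + (-29 - 1*36))*(-109) = 3 - (-18 + (-29 - 36))*(-109) = 3 - (-18 - 65)*(-109) = 3 - (-83)*(-109) = 3 - 1*9047 = 3 - 9047 = -9044)
41473/F - 8856/(-18726) = 41473/(-9044) - 8856/(-18726) = 41473*(-1/9044) - 8856*(-1/18726) = -41473/9044 + 1476/3121 = -116088289/28226324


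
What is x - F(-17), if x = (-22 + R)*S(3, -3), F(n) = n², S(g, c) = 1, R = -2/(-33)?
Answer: -10261/33 ≈ -310.94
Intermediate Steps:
R = 2/33 (R = -2*(-1/33) = 2/33 ≈ 0.060606)
x = -724/33 (x = (-22 + 2/33)*1 = -724/33*1 = -724/33 ≈ -21.939)
x - F(-17) = -724/33 - 1*(-17)² = -724/33 - 1*289 = -724/33 - 289 = -10261/33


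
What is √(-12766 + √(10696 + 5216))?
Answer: √(-12766 + 6*√442) ≈ 112.43*I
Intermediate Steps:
√(-12766 + √(10696 + 5216)) = √(-12766 + √15912) = √(-12766 + 6*√442)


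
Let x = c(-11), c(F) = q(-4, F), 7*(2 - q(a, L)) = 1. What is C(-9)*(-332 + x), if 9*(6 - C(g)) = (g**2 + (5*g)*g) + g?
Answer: 108617/7 ≈ 15517.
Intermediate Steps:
q(a, L) = 13/7 (q(a, L) = 2 - 1/7*1 = 2 - 1/7 = 13/7)
c(F) = 13/7
C(g) = 6 - 2*g**2/3 - g/9 (C(g) = 6 - ((g**2 + (5*g)*g) + g)/9 = 6 - ((g**2 + 5*g**2) + g)/9 = 6 - (6*g**2 + g)/9 = 6 - (g + 6*g**2)/9 = 6 + (-2*g**2/3 - g/9) = 6 - 2*g**2/3 - g/9)
x = 13/7 ≈ 1.8571
C(-9)*(-332 + x) = (6 - 2/3*(-9)**2 - 1/9*(-9))*(-332 + 13/7) = (6 - 2/3*81 + 1)*(-2311/7) = (6 - 54 + 1)*(-2311/7) = -47*(-2311/7) = 108617/7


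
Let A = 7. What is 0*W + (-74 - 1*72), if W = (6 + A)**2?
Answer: -146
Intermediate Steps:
W = 169 (W = (6 + 7)**2 = 13**2 = 169)
0*W + (-74 - 1*72) = 0*169 + (-74 - 1*72) = 0 + (-74 - 72) = 0 - 146 = -146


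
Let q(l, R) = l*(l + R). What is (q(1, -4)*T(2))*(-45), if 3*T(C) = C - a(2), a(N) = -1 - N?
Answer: 225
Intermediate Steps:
q(l, R) = l*(R + l)
T(C) = 1 + C/3 (T(C) = (C - (-1 - 1*2))/3 = (C - (-1 - 2))/3 = (C - 1*(-3))/3 = (C + 3)/3 = (3 + C)/3 = 1 + C/3)
(q(1, -4)*T(2))*(-45) = ((1*(-4 + 1))*(1 + (⅓)*2))*(-45) = ((1*(-3))*(1 + ⅔))*(-45) = -3*5/3*(-45) = -5*(-45) = 225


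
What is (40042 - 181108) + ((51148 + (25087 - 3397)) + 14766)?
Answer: -53462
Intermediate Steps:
(40042 - 181108) + ((51148 + (25087 - 3397)) + 14766) = -141066 + ((51148 + 21690) + 14766) = -141066 + (72838 + 14766) = -141066 + 87604 = -53462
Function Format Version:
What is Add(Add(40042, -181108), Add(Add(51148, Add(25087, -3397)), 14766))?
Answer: -53462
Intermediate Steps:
Add(Add(40042, -181108), Add(Add(51148, Add(25087, -3397)), 14766)) = Add(-141066, Add(Add(51148, 21690), 14766)) = Add(-141066, Add(72838, 14766)) = Add(-141066, 87604) = -53462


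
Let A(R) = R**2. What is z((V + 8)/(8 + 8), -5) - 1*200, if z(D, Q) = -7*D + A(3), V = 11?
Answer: -3189/16 ≈ -199.31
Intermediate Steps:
z(D, Q) = 9 - 7*D (z(D, Q) = -7*D + 3**2 = -7*D + 9 = 9 - 7*D)
z((V + 8)/(8 + 8), -5) - 1*200 = (9 - 7*(11 + 8)/(8 + 8)) - 1*200 = (9 - 133/16) - 200 = 11/16 - 200 = -3189/16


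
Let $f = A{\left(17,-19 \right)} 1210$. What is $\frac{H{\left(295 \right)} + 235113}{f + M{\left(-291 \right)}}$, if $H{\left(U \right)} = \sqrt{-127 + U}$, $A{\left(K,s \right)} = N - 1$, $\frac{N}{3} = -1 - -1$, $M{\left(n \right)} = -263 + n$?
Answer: $- \frac{78371}{588} - \frac{\sqrt{42}}{882} \approx -133.29$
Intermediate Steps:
$N = 0$ ($N = 3 \left(-1 - -1\right) = 3 \left(-1 + 1\right) = 3 \cdot 0 = 0$)
$A{\left(K,s \right)} = -1$ ($A{\left(K,s \right)} = 0 - 1 = -1$)
$f = -1210$ ($f = \left(-1\right) 1210 = -1210$)
$\frac{H{\left(295 \right)} + 235113}{f + M{\left(-291 \right)}} = \frac{\sqrt{-127 + 295} + 235113}{-1210 - 554} = \frac{\sqrt{168} + 235113}{-1210 - 554} = \frac{2 \sqrt{42} + 235113}{-1764} = \left(235113 + 2 \sqrt{42}\right) \left(- \frac{1}{1764}\right) = - \frac{78371}{588} - \frac{\sqrt{42}}{882}$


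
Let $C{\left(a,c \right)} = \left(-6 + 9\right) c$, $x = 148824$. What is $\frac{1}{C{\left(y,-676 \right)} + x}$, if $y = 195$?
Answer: $\frac{1}{146796} \approx 6.8122 \cdot 10^{-6}$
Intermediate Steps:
$C{\left(a,c \right)} = 3 c$
$\frac{1}{C{\left(y,-676 \right)} + x} = \frac{1}{3 \left(-676\right) + 148824} = \frac{1}{-2028 + 148824} = \frac{1}{146796}$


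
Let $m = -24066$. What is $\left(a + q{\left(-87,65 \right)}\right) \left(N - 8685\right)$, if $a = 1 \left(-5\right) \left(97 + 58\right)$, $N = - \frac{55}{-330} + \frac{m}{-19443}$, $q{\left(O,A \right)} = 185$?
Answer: $\frac{99612737615}{19443} \approx 5.1233 \cdot 10^{6}$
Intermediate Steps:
$N = \frac{54613}{38886}$ ($N = - \frac{55}{-330} - \frac{24066}{-19443} = \left(-55\right) \left(- \frac{1}{330}\right) - - \frac{8022}{6481} = \frac{1}{6} + \frac{8022}{6481} = \frac{54613}{38886} \approx 1.4044$)
$a = -775$ ($a = \left(-5\right) 155 = -775$)
$\left(a + q{\left(-87,65 \right)}\right) \left(N - 8685\right) = \left(-775 + 185\right) \left(\frac{54613}{38886} - 8685\right) = \left(-590\right) \left(- \frac{337670297}{38886}\right) = \frac{99612737615}{19443}$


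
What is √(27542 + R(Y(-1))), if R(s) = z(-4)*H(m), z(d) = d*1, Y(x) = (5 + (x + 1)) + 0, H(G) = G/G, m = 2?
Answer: 7*√562 ≈ 165.95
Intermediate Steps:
H(G) = 1
Y(x) = 6 + x (Y(x) = (5 + (1 + x)) + 0 = (6 + x) + 0 = 6 + x)
z(d) = d
R(s) = -4 (R(s) = -4*1 = -4)
√(27542 + R(Y(-1))) = √(27542 - 4) = √27538 = 7*√562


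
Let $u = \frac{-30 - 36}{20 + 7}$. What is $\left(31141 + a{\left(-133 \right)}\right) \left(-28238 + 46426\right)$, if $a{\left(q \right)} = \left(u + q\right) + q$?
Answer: $\frac{5053590364}{9} \approx 5.6151 \cdot 10^{8}$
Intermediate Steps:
$u = - \frac{22}{9}$ ($u = - \frac{66}{27} = \left(-66\right) \frac{1}{27} = - \frac{22}{9} \approx -2.4444$)
$a{\left(q \right)} = - \frac{22}{9} + 2 q$ ($a{\left(q \right)} = \left(- \frac{22}{9} + q\right) + q = - \frac{22}{9} + 2 q$)
$\left(31141 + a{\left(-133 \right)}\right) \left(-28238 + 46426\right) = \left(31141 + \left(- \frac{22}{9} + 2 \left(-133\right)\right)\right) \left(-28238 + 46426\right) = \left(31141 - \frac{2416}{9}\right) 18188 = \frac{277853}{9} \cdot 18188 = \frac{5053590364}{9}$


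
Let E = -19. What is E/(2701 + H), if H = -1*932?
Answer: -19/1769 ≈ -0.010741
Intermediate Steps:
H = -932
E/(2701 + H) = -19/(2701 - 932) = -19/1769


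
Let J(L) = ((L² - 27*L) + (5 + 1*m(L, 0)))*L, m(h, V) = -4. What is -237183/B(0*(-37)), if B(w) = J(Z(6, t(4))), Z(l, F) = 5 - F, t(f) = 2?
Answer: 79061/71 ≈ 1113.5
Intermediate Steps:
J(L) = L*(1 + L² - 27*L) (J(L) = ((L² - 27*L) + (5 + 1*(-4)))*L = ((L² - 27*L) + (5 - 4))*L = ((L² - 27*L) + 1)*L = (1 + L² - 27*L)*L = L*(1 + L² - 27*L))
B(w) = -213 (B(w) = (5 - 1*2)*(1 + (5 - 1*2)² - 27*(5 - 1*2)) = (5 - 2)*(1 + (5 - 2)² - 27*(5 - 2)) = 3*(1 + 3² - 27*3) = 3*(1 + 9 - 81) = 3*(-71) = -213)
-237183/B(0*(-37)) = -237183/(-213) = -237183*(-1/213) = 79061/71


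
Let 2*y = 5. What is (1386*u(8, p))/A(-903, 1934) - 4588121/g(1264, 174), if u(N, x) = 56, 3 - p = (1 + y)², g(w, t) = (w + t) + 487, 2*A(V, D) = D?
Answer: -4287302207/1861475 ≈ -2303.2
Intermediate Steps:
y = 5/2 (y = (½)*5 = 5/2 ≈ 2.5000)
A(V, D) = D/2
g(w, t) = 487 + t + w (g(w, t) = (t + w) + 487 = 487 + t + w)
p = -37/4 (p = 3 - (1 + 5/2)² = 3 - (7/2)² = 3 - 1*49/4 = 3 - 49/4 = -37/4 ≈ -9.2500)
(1386*u(8, p))/A(-903, 1934) - 4588121/g(1264, 174) = (1386*56)/(((½)*1934)) - 4588121/(487 + 174 + 1264) = 77616/967 - 4588121/1925 = -4287302207/1861475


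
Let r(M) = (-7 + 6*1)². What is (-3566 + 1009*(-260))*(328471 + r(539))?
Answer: -87342675632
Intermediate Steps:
r(M) = 1 (r(M) = (-7 + 6)² = (-1)² = 1)
(-3566 + 1009*(-260))*(328471 + r(539)) = (-3566 + 1009*(-260))*(328471 + 1) = (-3566 - 262340)*328472 = -265906*328472 = -87342675632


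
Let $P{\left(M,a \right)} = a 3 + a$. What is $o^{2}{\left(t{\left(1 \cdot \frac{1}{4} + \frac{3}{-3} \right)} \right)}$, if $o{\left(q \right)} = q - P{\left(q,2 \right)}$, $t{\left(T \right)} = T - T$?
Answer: $64$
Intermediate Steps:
$P{\left(M,a \right)} = 4 a$ ($P{\left(M,a \right)} = 3 a + a = 4 a$)
$t{\left(T \right)} = 0$
$o{\left(q \right)} = -8 + q$ ($o{\left(q \right)} = q - 4 \cdot 2 = q - 8 = -8 + q$)
$o^{2}{\left(t{\left(1 \cdot \frac{1}{4} + \frac{3}{-3} \right)} \right)} = \left(-8 + 0\right)^{2} = \left(-8\right)^{2} = 64$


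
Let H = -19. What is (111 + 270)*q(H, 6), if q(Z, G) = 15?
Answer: 5715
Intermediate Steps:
(111 + 270)*q(H, 6) = (111 + 270)*15 = 381*15 = 5715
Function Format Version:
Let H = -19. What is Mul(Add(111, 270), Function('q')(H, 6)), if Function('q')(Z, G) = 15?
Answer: 5715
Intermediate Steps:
Mul(Add(111, 270), Function('q')(H, 6)) = Mul(Add(111, 270), 15) = Mul(381, 15) = 5715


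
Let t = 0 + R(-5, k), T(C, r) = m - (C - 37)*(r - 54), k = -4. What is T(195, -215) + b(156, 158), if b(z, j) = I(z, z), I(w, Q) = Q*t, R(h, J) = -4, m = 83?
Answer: 41961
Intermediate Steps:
T(C, r) = 83 - (-54 + r)*(-37 + C) (T(C, r) = 83 - (C - 37)*(r - 54) = 83 - (-37 + C)*(-54 + r) = 83 - (-54 + r)*(-37 + C))
t = -4 (t = 0 - 4 = -4)
I(w, Q) = -4*Q (I(w, Q) = Q*(-4) = -4*Q)
b(z, j) = -4*z
T(195, -215) + b(156, 158) = (-1915 + 37*(-215) + 54*195 - 1*195*(-215)) - 4*156 = (-1915 - 7955 + 10530 + 41925) - 624 = 42585 - 624 = 41961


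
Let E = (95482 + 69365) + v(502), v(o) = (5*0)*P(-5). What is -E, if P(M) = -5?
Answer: -164847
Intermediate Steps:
v(o) = 0 (v(o) = (5*0)*(-5) = 0*(-5) = 0)
E = 164847 (E = (95482 + 69365) + 0 = 164847 + 0 = 164847)
-E = -1*164847 = -164847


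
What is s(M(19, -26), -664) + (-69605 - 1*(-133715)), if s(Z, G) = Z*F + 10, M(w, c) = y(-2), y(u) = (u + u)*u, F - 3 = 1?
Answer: 64152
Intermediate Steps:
F = 4 (F = 3 + 1 = 4)
y(u) = 2*u**2 (y(u) = (2*u)*u = 2*u**2)
M(w, c) = 8 (M(w, c) = 2*(-2)**2 = 2*4 = 8)
s(Z, G) = 10 + 4*Z (s(Z, G) = Z*4 + 10 = 4*Z + 10 = 10 + 4*Z)
s(M(19, -26), -664) + (-69605 - 1*(-133715)) = (10 + 4*8) + (-69605 - 1*(-133715)) = (10 + 32) + (-69605 + 133715) = 42 + 64110 = 64152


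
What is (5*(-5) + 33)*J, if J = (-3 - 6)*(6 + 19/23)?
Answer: -11304/23 ≈ -491.48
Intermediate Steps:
J = -1413/23 (J = -9*(6 + 19*(1/23)) = -9*(6 + 19/23) = -9*157/23 = -1413/23 ≈ -61.435)
(5*(-5) + 33)*J = (5*(-5) + 33)*(-1413/23) = (-25 + 33)*(-1413/23) = 8*(-1413/23) = -11304/23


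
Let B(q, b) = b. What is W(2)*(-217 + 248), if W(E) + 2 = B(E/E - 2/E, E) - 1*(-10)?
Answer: 310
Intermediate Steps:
W(E) = 8 + E (W(E) = -2 + (E - 1*(-10)) = -2 + (E + 10) = -2 + (10 + E) = 8 + E)
W(2)*(-217 + 248) = (8 + 2)*(-217 + 248) = 10*31 = 310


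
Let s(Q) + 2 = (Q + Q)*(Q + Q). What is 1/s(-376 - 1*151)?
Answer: 1/1110914 ≈ 9.0016e-7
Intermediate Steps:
s(Q) = -2 + 4*Q² (s(Q) = -2 + (Q + Q)*(Q + Q) = -2 + (2*Q)*(2*Q) = -2 + 4*Q²)
1/s(-376 - 1*151) = 1/(-2 + 4*(-376 - 1*151)²) = 1/(-2 + 4*(-376 - 151)²) = 1/(-2 + 4*(-527)²) = 1/(-2 + 4*277729) = 1/(-2 + 1110916) = 1/1110914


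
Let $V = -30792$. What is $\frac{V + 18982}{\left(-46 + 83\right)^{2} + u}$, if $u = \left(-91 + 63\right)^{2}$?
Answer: $- \frac{11810}{2153} \approx -5.4854$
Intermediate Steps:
$u = 784$ ($u = \left(-28\right)^{2} = 784$)
$\frac{V + 18982}{\left(-46 + 83\right)^{2} + u} = \frac{-30792 + 18982}{\left(-46 + 83\right)^{2} + 784} = - \frac{11810}{37^{2} + 784} = - \frac{11810}{1369 + 784} = - \frac{11810}{2153}$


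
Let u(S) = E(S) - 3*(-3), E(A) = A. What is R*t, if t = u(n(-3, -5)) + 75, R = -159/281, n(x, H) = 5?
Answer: -14151/281 ≈ -50.359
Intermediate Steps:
u(S) = 9 + S (u(S) = S - 3*(-3) = S - 1*(-9) = S + 9 = 9 + S)
R = -159/281 (R = -159*1/281 = -159/281 ≈ -0.56584)
t = 89 (t = (9 + 5) + 75 = 14 + 75 = 89)
R*t = -159/281*89 = -14151/281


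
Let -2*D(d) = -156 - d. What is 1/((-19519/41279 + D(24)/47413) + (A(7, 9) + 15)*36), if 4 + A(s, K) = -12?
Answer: -1957161227/71379543409 ≈ -0.027419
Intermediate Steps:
D(d) = 78 + d/2 (D(d) = -(-156 - d)/2 = 78 + d/2)
A(s, K) = -16 (A(s, K) = -4 - 12 = -16)
1/((-19519/41279 + D(24)/47413) + (A(7, 9) + 15)*36) = 1/((-19519/41279 + (78 + (½)*24)/47413) + (-16 + 15)*36) = 1/((-19519*1/41279 + (78 + 12)*(1/47413)) - 1*36) = 1/((-19519/41279 + 90*(1/47413)) - 36) = 1/((-19519/41279 + 90/47413) - 36) = 1/(-921739237/1957161227 - 36) = 1/(-71379543409/1957161227) = -1957161227/71379543409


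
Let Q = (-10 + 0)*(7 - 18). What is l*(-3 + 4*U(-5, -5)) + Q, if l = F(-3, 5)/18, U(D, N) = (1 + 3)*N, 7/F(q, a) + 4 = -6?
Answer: 20381/180 ≈ 113.23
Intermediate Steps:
F(q, a) = -7/10 (F(q, a) = 7/(-4 - 6) = 7/(-10) = 7*(-1/10) = -7/10)
U(D, N) = 4*N
l = -7/180 (l = -7/10/18 = -7/10*1/18 = -7/180 ≈ -0.038889)
Q = 110 (Q = -10*(-11) = 110)
l*(-3 + 4*U(-5, -5)) + Q = -7*(-3 + 4*(4*(-5)))/180 + 110 = -7*(-3 + 4*(-20))/180 + 110 = -7*(-3 - 80)/180 + 110 = -7/180*(-83) + 110 = 581/180 + 110 = 20381/180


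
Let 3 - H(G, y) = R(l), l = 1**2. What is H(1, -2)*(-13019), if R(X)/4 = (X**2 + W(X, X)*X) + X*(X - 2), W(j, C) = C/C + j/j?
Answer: 65095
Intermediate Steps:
W(j, C) = 2 (W(j, C) = 1 + 1 = 2)
l = 1
R(X) = 4*X**2 + 8*X + 4*X*(-2 + X) (R(X) = 4*((X**2 + 2*X) + X*(X - 2)) = 4*((X**2 + 2*X) + X*(-2 + X)) = 4*(X**2 + 2*X + X*(-2 + X)) = 4*X**2 + 8*X + 4*X*(-2 + X))
H(G, y) = -5 (H(G, y) = 3 - 8*1**2 = 3 - 8 = -5)
H(1, -2)*(-13019) = -5*(-13019) = 65095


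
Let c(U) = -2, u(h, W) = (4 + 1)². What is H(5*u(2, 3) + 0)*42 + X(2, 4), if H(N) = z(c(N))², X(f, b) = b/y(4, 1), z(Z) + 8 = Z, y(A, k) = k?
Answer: 4204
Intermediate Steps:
u(h, W) = 25 (u(h, W) = 5² = 25)
z(Z) = -8 + Z
X(f, b) = b (X(f, b) = b/1 = b*1 = b)
H(N) = 100 (H(N) = (-8 - 2)² = (-10)² = 100)
H(5*u(2, 3) + 0)*42 + X(2, 4) = 100*42 + 4 = 4200 + 4 = 4204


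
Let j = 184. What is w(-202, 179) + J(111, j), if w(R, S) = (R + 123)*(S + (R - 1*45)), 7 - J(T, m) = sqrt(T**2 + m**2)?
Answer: 5379 - sqrt(46177) ≈ 5164.1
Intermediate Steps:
J(T, m) = 7 - sqrt(T**2 + m**2)
w(R, S) = (123 + R)*(-45 + R + S) (w(R, S) = (123 + R)*(S + (R - 45)) = (123 + R)*(S + (-45 + R)) = (123 + R)*(-45 + R + S))
w(-202, 179) + J(111, j) = (-5535 + (-202)**2 + 78*(-202) + 123*179 - 202*179) + (7 - sqrt(111**2 + 184**2)) = (-5535 + 40804 - 15756 + 22017 - 36158) + (7 - sqrt(12321 + 33856)) = 5372 + (7 - sqrt(46177)) = 5379 - sqrt(46177)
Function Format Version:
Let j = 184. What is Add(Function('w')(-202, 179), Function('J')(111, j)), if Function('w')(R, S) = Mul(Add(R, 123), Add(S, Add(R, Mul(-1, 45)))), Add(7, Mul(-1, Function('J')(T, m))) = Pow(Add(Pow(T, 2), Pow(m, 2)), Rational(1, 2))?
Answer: Add(5379, Mul(-1, Pow(46177, Rational(1, 2)))) ≈ 5164.1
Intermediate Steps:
Function('J')(T, m) = Add(7, Mul(-1, Pow(Add(Pow(T, 2), Pow(m, 2)), Rational(1, 2))))
Function('w')(R, S) = Mul(Add(123, R), Add(-45, R, S)) (Function('w')(R, S) = Mul(Add(123, R), Add(S, Add(R, -45))) = Mul(Add(123, R), Add(S, Add(-45, R))) = Mul(Add(123, R), Add(-45, R, S)))
Add(Function('w')(-202, 179), Function('J')(111, j)) = Add(Add(-5535, Pow(-202, 2), Mul(78, -202), Mul(123, 179), Mul(-202, 179)), Add(7, Mul(-1, Pow(Add(Pow(111, 2), Pow(184, 2)), Rational(1, 2))))) = Add(Add(-5535, 40804, -15756, 22017, -36158), Add(7, Mul(-1, Pow(Add(12321, 33856), Rational(1, 2))))) = Add(5372, Add(7, Mul(-1, Pow(46177, Rational(1, 2))))) = Add(5379, Mul(-1, Pow(46177, Rational(1, 2))))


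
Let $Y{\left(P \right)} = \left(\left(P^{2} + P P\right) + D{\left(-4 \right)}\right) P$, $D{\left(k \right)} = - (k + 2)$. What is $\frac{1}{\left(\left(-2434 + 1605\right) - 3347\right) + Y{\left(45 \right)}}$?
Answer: $\frac{1}{178164} \approx 5.6128 \cdot 10^{-6}$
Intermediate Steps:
$D{\left(k \right)} = -2 - k$ ($D{\left(k \right)} = - (2 + k) = -2 - k$)
$Y{\left(P \right)} = P \left(2 + 2 P^{2}\right)$ ($Y{\left(P \right)} = \left(\left(P^{2} + P P\right) - -2\right) P = \left(\left(P^{2} + P^{2}\right) + \left(-2 + 4\right)\right) P = \left(2 P^{2} + 2\right) P = \left(2 + 2 P^{2}\right) P = P \left(2 + 2 P^{2}\right)$)
$\frac{1}{\left(\left(-2434 + 1605\right) - 3347\right) + Y{\left(45 \right)}} = \frac{1}{\left(\left(-2434 + 1605\right) - 3347\right) + 2 \cdot 45 \left(1 + 45^{2}\right)} = \frac{1}{\left(-829 - 3347\right) + 2 \cdot 45 \left(1 + 2025\right)} = \frac{1}{-4176 + 2 \cdot 45 \cdot 2026} = \frac{1}{-4176 + 182340} = \frac{1}{178164}$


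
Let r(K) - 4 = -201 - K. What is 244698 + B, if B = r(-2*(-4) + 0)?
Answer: 244493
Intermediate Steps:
r(K) = -197 - K (r(K) = 4 + (-201 - K) = -197 - K)
B = -205 (B = -197 - (-2*(-4) + 0) = -197 - (8 + 0) = -197 - 1*8 = -197 - 8 = -205)
244698 + B = 244698 - 205 = 244493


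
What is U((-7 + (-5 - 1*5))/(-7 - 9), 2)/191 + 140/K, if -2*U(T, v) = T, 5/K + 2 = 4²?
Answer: 2395887/6112 ≈ 392.00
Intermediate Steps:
K = 5/14 (K = 5/(-2 + 4²) = 5/(-2 + 16) = 5/14 ≈ 0.35714)
U(T, v) = -T/2
U((-7 + (-5 - 1*5))/(-7 - 9), 2)/191 + 140/K = -(-7 + (-5 - 1*5))/(2*(-7 - 9))/191 + 140/(5/14) = -(-7 + (-5 - 5))/(2*(-16))*(1/191) + 140*(14/5) = -(-7 - 10)*(-1)/(2*16)*(1/191) + 392 = -(-17)*(-1)/(2*16)*(1/191) + 392 = -½*17/16*(1/191) + 392 = -17/32*1/191 + 392 = -17/6112 + 392 = 2395887/6112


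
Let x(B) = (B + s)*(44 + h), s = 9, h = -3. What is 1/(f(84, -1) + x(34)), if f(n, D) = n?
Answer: 1/1847 ≈ 0.00054142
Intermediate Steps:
x(B) = 369 + 41*B (x(B) = (B + 9)*(44 - 3) = (9 + B)*41 = 369 + 41*B)
1/(f(84, -1) + x(34)) = 1/(84 + (369 + 41*34)) = 1/(84 + (369 + 1394)) = 1/(84 + 1763) = 1/1847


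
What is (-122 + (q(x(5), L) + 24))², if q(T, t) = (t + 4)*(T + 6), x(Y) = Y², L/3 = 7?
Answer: 458329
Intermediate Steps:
L = 21 (L = 3*7 = 21)
q(T, t) = (4 + t)*(6 + T)
(-122 + (q(x(5), L) + 24))² = (-122 + ((24 + 4*5² + 6*21 + 5²*21) + 24))² = (-122 + ((24 + 4*25 + 126 + 25*21) + 24))² = (-122 + ((24 + 100 + 126 + 525) + 24))² = (-122 + (775 + 24))² = (-122 + 799)² = 677² = 458329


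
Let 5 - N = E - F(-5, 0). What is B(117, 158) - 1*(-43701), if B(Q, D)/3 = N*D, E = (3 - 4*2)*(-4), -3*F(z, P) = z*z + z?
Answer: 33431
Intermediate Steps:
F(z, P) = -z/3 - z**2/3 (F(z, P) = -(z*z + z)/3 = -(z**2 + z)/3 = -(z + z**2)/3 = -z/3 - z**2/3)
E = 20 (E = (3 - 8)*(-4) = -5*(-4) = 20)
N = -65/3 (N = 5 - (20 - (-1)*(-5)*(1 - 5)/3) = 5 - (20 - (-1)*(-5)*(-4)/3) = 5 - (20 - 1*(-20/3)) = 5 - (20 + 20/3) = 5 - 1*80/3 = 5 - 80/3 = -65/3 ≈ -21.667)
B(Q, D) = -65*D (B(Q, D) = 3*(-65*D/3) = -65*D)
B(117, 158) - 1*(-43701) = -65*158 - 1*(-43701) = -10270 + 43701 = 33431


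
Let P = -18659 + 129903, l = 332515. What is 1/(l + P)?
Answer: 1/443759 ≈ 2.2535e-6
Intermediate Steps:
P = 111244
1/(l + P) = 1/(332515 + 111244) = 1/443759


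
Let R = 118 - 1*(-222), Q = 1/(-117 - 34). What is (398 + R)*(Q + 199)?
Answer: 22175424/151 ≈ 1.4686e+5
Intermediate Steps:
Q = -1/151 (Q = 1/(-151) = -1/151 ≈ -0.0066225)
R = 340 (R = 118 + 222 = 340)
(398 + R)*(Q + 199) = (398 + 340)*(-1/151 + 199) = 738*(30048/151) = 22175424/151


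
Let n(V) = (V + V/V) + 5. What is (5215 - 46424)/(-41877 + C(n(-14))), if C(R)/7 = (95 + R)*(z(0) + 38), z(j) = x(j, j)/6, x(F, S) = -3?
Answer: 82418/38079 ≈ 2.1644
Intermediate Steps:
z(j) = -1/2 (z(j) = -3/6 = -3*1/6 = -1/2)
n(V) = 6 + V (n(V) = (V + 1) + 5 = (1 + V) + 5 = 6 + V)
C(R) = 49875/2 + 525*R/2 (C(R) = 7*((95 + R)*(-1/2 + 38)) = 7*((95 + R)*(75/2)) = 7*(7125/2 + 75*R/2) = 49875/2 + 525*R/2)
(5215 - 46424)/(-41877 + C(n(-14))) = (5215 - 46424)/(-41877 + (49875/2 + 525*(6 - 14)/2)) = -41209/(-41877 + (49875/2 + (525/2)*(-8))) = -41209/(-41877 + (49875/2 - 2100)) = -41209/(-41877 + 45675/2) = -41209/(-38079/2) = -41209*(-2/38079) = 82418/38079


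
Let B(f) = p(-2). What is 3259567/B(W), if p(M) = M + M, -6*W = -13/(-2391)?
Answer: -3259567/4 ≈ -8.1489e+5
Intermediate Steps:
W = -13/14346 (W = -(-13)/(6*(-2391)) = -(-13)*(-1)/(6*2391) = -1/6*13/2391 = -13/14346 ≈ -0.00090618)
p(M) = 2*M
B(f) = -4 (B(f) = 2*(-2) = -4)
3259567/B(W) = 3259567/(-4) = 3259567*(-1/4) = -3259567/4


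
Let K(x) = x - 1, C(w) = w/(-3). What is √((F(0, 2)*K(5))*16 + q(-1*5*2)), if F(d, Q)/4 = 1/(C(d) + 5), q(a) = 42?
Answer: √2330/5 ≈ 9.6540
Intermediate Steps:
C(w) = -w/3 (C(w) = w*(-⅓) = -w/3)
K(x) = -1 + x
F(d, Q) = 4/(5 - d/3) (F(d, Q) = 4/(-d/3 + 5) = 4/(5 - d/3))
√((F(0, 2)*K(5))*16 + q(-1*5*2)) = √(((-12/(-15 + 0))*(-1 + 5))*16 + 42) = √((-12/(-15)*4)*16 + 42) = √((-12*(-1/15)*4)*16 + 42) = √(((⅘)*4)*16 + 42) = √((16/5)*16 + 42) = √(256/5 + 42) = √(466/5) = √2330/5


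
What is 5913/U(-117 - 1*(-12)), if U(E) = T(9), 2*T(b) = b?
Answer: 1314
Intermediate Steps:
T(b) = b/2
U(E) = 9/2 (U(E) = (½)*9 = 9/2)
5913/U(-117 - 1*(-12)) = 5913/(9/2) = 5913*(2/9) = 1314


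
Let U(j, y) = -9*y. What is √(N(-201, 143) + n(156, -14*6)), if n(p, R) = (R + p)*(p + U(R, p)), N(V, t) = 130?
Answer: I*√89726 ≈ 299.54*I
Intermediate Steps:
n(p, R) = -8*p*(R + p) (n(p, R) = (R + p)*(p - 9*p) = (R + p)*(-8*p) = -8*p*(R + p))
√(N(-201, 143) + n(156, -14*6)) = √(130 + 8*156*(-(-14)*6 - 1*156)) = √(130 + 8*156*(-1*(-84) - 156)) = √(130 + 8*156*(84 - 156)) = √(130 + 8*156*(-72)) = √(130 - 89856) = √(-89726) = I*√89726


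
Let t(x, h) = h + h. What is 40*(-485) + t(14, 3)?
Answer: -19394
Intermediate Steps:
t(x, h) = 2*h
40*(-485) + t(14, 3) = 40*(-485) + 2*3 = -19400 + 6 = -19394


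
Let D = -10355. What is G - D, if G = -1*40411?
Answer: -30056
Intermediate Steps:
G = -40411
G - D = -40411 - 1*(-10355) = -40411 + 10355 = -30056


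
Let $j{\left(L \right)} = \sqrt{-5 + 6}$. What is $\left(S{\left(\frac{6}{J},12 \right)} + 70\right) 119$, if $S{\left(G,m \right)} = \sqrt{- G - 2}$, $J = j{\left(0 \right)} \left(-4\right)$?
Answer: $8330 + \frac{119 i \sqrt{2}}{2} \approx 8330.0 + 84.146 i$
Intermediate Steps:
$j{\left(L \right)} = 1$ ($j{\left(L \right)} = \sqrt{1} = 1$)
$J = -4$ ($J = 1 \left(-4\right) = -4$)
$S{\left(G,m \right)} = \sqrt{-2 - G}$
$\left(S{\left(\frac{6}{J},12 \right)} + 70\right) 119 = \left(\sqrt{-2 - \frac{6}{-4}} + 70\right) 119 = \left(\sqrt{-2 - 6 \left(- \frac{1}{4}\right)} + 70\right) 119 = \left(\sqrt{-2 - - \frac{3}{2}} + 70\right) 119 = \left(\sqrt{-2 + \frac{3}{2}} + 70\right) 119 = \left(\sqrt{- \frac{1}{2}} + 70\right) 119 = \left(\frac{i \sqrt{2}}{2} + 70\right) 119 = \left(70 + \frac{i \sqrt{2}}{2}\right) 119 = 8330 + \frac{119 i \sqrt{2}}{2}$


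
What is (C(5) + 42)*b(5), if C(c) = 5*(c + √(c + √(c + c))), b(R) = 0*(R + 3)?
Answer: 0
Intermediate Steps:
b(R) = 0 (b(R) = 0*(3 + R) = 0)
C(c) = 5*c + 5*√(c + √2*√c) (C(c) = 5*(c + √(c + √(2*c))) = 5*(c + √(c + √2*√c)) = 5*c + 5*√(c + √2*√c))
(C(5) + 42)*b(5) = ((5*5 + 5*√(5 + √2*√5)) + 42)*0 = ((25 + 5*√(5 + √10)) + 42)*0 = (67 + 5*√(5 + √10))*0 = 0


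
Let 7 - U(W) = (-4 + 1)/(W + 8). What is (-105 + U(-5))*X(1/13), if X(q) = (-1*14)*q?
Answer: 1358/13 ≈ 104.46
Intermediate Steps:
U(W) = 7 + 3/(8 + W) (U(W) = 7 - (-4 + 1)/(W + 8) = 7 - (-3)/(8 + W) = 7 + 3/(8 + W))
X(q) = -14*q
(-105 + U(-5))*X(1/13) = (-105 + (59 + 7*(-5))/(8 - 5))*(-14/13) = (-105 + (59 - 35)/3)*(-14*1/13) = (-105 + (⅓)*24)*(-14/13) = (-105 + 8)*(-14/13) = -97*(-14/13) = 1358/13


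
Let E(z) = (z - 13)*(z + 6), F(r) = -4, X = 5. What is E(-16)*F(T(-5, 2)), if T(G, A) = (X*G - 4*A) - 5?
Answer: -1160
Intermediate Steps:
T(G, A) = -5 - 4*A + 5*G (T(G, A) = (5*G - 4*A) - 5 = (-4*A + 5*G) - 5 = -5 - 4*A + 5*G)
E(z) = (-13 + z)*(6 + z)
E(-16)*F(T(-5, 2)) = (-78 + (-16)² - 7*(-16))*(-4) = (-78 + 256 + 112)*(-4) = 290*(-4) = -1160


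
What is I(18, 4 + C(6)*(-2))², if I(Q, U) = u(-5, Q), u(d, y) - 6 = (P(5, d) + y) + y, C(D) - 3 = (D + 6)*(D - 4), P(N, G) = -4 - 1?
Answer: 1369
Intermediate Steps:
P(N, G) = -5
C(D) = 3 + (-4 + D)*(6 + D) (C(D) = 3 + (D + 6)*(D - 4) = 3 + (6 + D)*(-4 + D) = 3 + (-4 + D)*(6 + D))
u(d, y) = 1 + 2*y (u(d, y) = 6 + ((-5 + y) + y) = 6 + (-5 + 2*y) = 1 + 2*y)
I(Q, U) = 1 + 2*Q
I(18, 4 + C(6)*(-2))² = (1 + 2*18)² = (1 + 36)² = 37² = 1369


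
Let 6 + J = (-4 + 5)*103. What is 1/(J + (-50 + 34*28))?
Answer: 1/999 ≈ 0.0010010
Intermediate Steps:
J = 97 (J = -6 + (-4 + 5)*103 = -6 + 1*103 = -6 + 103 = 97)
1/(J + (-50 + 34*28)) = 1/(97 + (-50 + 34*28)) = 1/(97 + (-50 + 952)) = 1/(97 + 902) = 1/999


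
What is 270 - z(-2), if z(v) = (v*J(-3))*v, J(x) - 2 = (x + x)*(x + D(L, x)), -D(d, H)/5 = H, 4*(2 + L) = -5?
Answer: 550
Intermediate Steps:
L = -13/4 (L = -2 + (¼)*(-5) = -2 - 5/4 = -13/4 ≈ -3.2500)
D(d, H) = -5*H
J(x) = 2 - 8*x² (J(x) = 2 + (x + x)*(x - 5*x) = 2 + (2*x)*(-4*x) = 2 - 8*x²)
z(v) = -70*v² (z(v) = (v*(2 - 8*(-3)²))*v = (v*(2 - 8*9))*v = (v*(2 - 72))*v = (v*(-70))*v = (-70*v)*v = -70*v²)
270 - z(-2) = 270 - (-70)*(-2)² = 270 - (-70)*4 = 270 - 1*(-280) = 270 + 280 = 550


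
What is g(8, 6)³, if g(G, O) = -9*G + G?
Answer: -262144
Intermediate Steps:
g(G, O) = -8*G
g(8, 6)³ = (-8*8)³ = (-64)³ = -262144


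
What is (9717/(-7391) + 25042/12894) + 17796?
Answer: 848005328704/47649777 ≈ 17797.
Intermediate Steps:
(9717/(-7391) + 25042/12894) + 17796 = (9717*(-1/7391) + 25042*(1/12894)) + 17796 = (-9717/7391 + 12521/6447) + 17796 = 29897212/47649777 + 17796 = 848005328704/47649777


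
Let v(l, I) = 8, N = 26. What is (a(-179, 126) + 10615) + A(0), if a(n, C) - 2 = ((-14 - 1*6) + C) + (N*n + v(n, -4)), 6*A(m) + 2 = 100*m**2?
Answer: 18230/3 ≈ 6076.7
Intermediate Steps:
A(m) = -1/3 + 50*m**2/3 (A(m) = -1/3 + (100*m**2)/6 = -1/3 + 50*m**2/3)
a(n, C) = -10 + C + 26*n (a(n, C) = 2 + (((-14 - 1*6) + C) + (26*n + 8)) = 2 + (((-14 - 6) + C) + (8 + 26*n)) = 2 + ((-20 + C) + (8 + 26*n)) = 2 + (-12 + C + 26*n) = -10 + C + 26*n)
(a(-179, 126) + 10615) + A(0) = ((-10 + 126 + 26*(-179)) + 10615) + (-1/3 + (50/3)*0**2) = ((-10 + 126 - 4654) + 10615) + (-1/3 + (50/3)*0) = (-4538 + 10615) + (-1/3 + 0) = 6077 - 1/3 = 18230/3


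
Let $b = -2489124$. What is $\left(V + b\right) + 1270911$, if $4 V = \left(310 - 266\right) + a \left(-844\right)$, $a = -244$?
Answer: $-1166718$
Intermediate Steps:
$V = 51495$ ($V = \frac{\left(310 - 266\right) - -205936}{4} = \frac{44 + 205936}{4} = \frac{1}{4} \cdot 205980 = 51495$)
$\left(V + b\right) + 1270911 = \left(51495 - 2489124\right) + 1270911 = -2437629 + 1270911 = -1166718$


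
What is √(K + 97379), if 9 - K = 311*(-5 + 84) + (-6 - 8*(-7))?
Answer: √72769 ≈ 269.76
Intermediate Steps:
K = -24610 (K = 9 - (311*(-5 + 84) + (-6 - 8*(-7))) = 9 - (311*79 + (-6 + 56)) = 9 - (24569 + 50) = 9 - 1*24619 = 9 - 24619 = -24610)
√(K + 97379) = √(-24610 + 97379) = √72769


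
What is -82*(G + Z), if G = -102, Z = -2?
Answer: 8528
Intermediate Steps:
-82*(G + Z) = -82*(-102 - 2) = -82*(-104) = 8528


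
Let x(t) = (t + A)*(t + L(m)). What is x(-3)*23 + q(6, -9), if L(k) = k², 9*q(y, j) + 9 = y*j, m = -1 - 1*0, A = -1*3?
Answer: 269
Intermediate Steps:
A = -3
m = -1 (m = -1 + 0 = -1)
q(y, j) = -1 + j*y/9 (q(y, j) = -1 + (y*j)/9 = -1 + (j*y)/9 = -1 + j*y/9)
x(t) = (1 + t)*(-3 + t) (x(t) = (t - 3)*(t + (-1)²) = (-3 + t)*(t + 1) = (-3 + t)*(1 + t) = (1 + t)*(-3 + t))
x(-3)*23 + q(6, -9) = (-3 + (-3)² - 2*(-3))*23 + (-1 + (⅑)*(-9)*6) = (-3 + 9 + 6)*23 + (-1 - 6) = 12*23 - 7 = 276 - 7 = 269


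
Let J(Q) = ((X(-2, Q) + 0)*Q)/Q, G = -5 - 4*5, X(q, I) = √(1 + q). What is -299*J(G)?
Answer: -299*I ≈ -299.0*I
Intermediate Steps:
G = -25 (G = -5 - 20 = -25)
J(Q) = I (J(Q) = ((√(1 - 2) + 0)*Q)/Q = ((√(-1) + 0)*Q)/Q = ((I + 0)*Q)/Q = (I*Q)/Q = I)
-299*J(G) = -299*I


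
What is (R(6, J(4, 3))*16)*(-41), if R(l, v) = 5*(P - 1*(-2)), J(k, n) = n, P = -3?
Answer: 3280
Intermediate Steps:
R(l, v) = -5 (R(l, v) = 5*(-3 - 1*(-2)) = 5*(-3 + 2) = 5*(-1) = -5)
(R(6, J(4, 3))*16)*(-41) = -5*16*(-41) = -80*(-41) = 3280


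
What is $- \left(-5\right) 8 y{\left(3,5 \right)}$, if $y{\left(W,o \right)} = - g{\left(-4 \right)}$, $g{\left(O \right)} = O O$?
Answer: $-640$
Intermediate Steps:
$g{\left(O \right)} = O^{2}$
$y{\left(W,o \right)} = -16$ ($y{\left(W,o \right)} = - \left(-4\right)^{2} = \left(-1\right) 16 = -16$)
$- \left(-5\right) 8 y{\left(3,5 \right)} = - \left(-5\right) 8 \left(-16\right) = - \left(-40\right) \left(-16\right) = \left(-1\right) 640 = -640$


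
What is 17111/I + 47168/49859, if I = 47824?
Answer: 3108899781/2384456816 ≈ 1.3038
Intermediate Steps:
17111/I + 47168/49859 = 17111/47824 + 47168/49859 = 3108899781/2384456816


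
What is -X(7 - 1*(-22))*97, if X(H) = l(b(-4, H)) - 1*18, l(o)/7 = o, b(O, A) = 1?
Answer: 1067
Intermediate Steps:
l(o) = 7*o
X(H) = -11 (X(H) = 7*1 - 1*18 = 7 - 18 = -11)
-X(7 - 1*(-22))*97 = -(-11)*97 = -1*(-1067) = 1067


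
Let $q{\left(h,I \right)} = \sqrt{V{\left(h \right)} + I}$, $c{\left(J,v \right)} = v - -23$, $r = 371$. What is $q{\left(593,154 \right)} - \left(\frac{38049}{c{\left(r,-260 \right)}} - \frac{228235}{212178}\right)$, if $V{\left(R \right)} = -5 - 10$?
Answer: $\frac{2709084139}{16762062} + \sqrt{139} \approx 173.41$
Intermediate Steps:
$c{\left(J,v \right)} = 23 + v$ ($c{\left(J,v \right)} = v + 23 = 23 + v$)
$V{\left(R \right)} = -15$ ($V{\left(R \right)} = -5 - 10 = -15$)
$q{\left(h,I \right)} = \sqrt{-15 + I}$
$q{\left(593,154 \right)} - \left(\frac{38049}{c{\left(r,-260 \right)}} - \frac{228235}{212178}\right) = \sqrt{-15 + 154} - \left(\frac{38049}{23 - 260} - \frac{228235}{212178}\right) = \sqrt{139} - \left(\frac{38049}{-237} - \frac{228235}{212178}\right) = \sqrt{139} - \left(38049 \left(- \frac{1}{237}\right) - \frac{228235}{212178}\right) = \sqrt{139} - \left(- \frac{12683}{79} - \frac{228235}{212178}\right) = \sqrt{139} - - \frac{2709084139}{16762062} = \sqrt{139} + \frac{2709084139}{16762062} = \frac{2709084139}{16762062} + \sqrt{139}$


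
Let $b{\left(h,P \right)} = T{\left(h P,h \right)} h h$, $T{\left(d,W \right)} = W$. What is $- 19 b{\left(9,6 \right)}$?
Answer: $-13851$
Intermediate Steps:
$b{\left(h,P \right)} = h^{3}$ ($b{\left(h,P \right)} = h h h = h^{2} h = h^{3}$)
$- 19 b{\left(9,6 \right)} = - 19 \cdot 9^{3} = \left(-19\right) 729 = -13851$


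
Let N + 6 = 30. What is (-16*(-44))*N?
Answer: 16896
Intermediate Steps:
N = 24 (N = -6 + 30 = 24)
(-16*(-44))*N = -16*(-44)*24 = 704*24 = 16896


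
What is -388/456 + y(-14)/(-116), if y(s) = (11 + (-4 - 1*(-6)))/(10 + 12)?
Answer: -124513/145464 ≈ -0.85597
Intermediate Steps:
y(s) = 13/22 (y(s) = (11 + (-4 + 6))/22 = (11 + 2)*(1/22) = 13*(1/22) = 13/22)
-388/456 + y(-14)/(-116) = -388/456 + (13/22)/(-116) = -388*1/456 + (13/22)*(-1/116) = -97/114 - 13/2552 = -124513/145464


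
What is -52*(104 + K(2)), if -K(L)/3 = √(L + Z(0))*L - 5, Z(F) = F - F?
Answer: -6188 + 312*√2 ≈ -5746.8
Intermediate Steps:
Z(F) = 0
K(L) = 15 - 3*L^(3/2) (K(L) = -3*(√(L + 0)*L - 5) = -3*(√L*L - 5) = -3*(L^(3/2) - 5) = -3*(-5 + L^(3/2)) = 15 - 3*L^(3/2))
-52*(104 + K(2)) = -52*(104 + (15 - 6*√2)) = -52*(119 - 6*√2) = -6188 + 312*√2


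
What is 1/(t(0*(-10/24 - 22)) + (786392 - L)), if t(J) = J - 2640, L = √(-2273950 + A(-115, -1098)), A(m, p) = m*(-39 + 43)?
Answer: 391876/307134735957 + I*√2274410/614269471914 ≈ 1.2759e-6 + 2.4551e-9*I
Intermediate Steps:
A(m, p) = 4*m (A(m, p) = m*4 = 4*m)
L = I*√2274410 (L = √(-2273950 + 4*(-115)) = √(-2273950 - 460) = √(-2274410) = I*√2274410 ≈ 1508.1*I)
t(J) = -2640 + J
1/(t(0*(-10/24 - 22)) + (786392 - L)) = 1/((-2640 + 0*(-10/24 - 22)) + (786392 - I*√2274410)) = 1/((-2640 + 0*(-10*1/24 - 22)) + (786392 - I*√2274410)) = 1/((-2640 + 0*(-5/12 - 22)) + (786392 - I*√2274410)) = 1/((-2640 + 0*(-269/12)) + (786392 - I*√2274410)) = 1/((-2640 + 0) + (786392 - I*√2274410)) = 1/(-2640 + (786392 - I*√2274410)) = 1/(783752 - I*√2274410)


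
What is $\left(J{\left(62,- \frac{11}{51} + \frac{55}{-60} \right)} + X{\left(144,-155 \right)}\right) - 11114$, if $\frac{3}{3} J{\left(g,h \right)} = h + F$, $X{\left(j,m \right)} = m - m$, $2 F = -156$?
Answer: $- \frac{761133}{68} \approx -11193.0$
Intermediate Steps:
$F = -78$ ($F = \frac{1}{2} \left(-156\right) = -78$)
$X{\left(j,m \right)} = 0$
$J{\left(g,h \right)} = -78 + h$ ($J{\left(g,h \right)} = h - 78 = -78 + h$)
$\left(J{\left(62,- \frac{11}{51} + \frac{55}{-60} \right)} + X{\left(144,-155 \right)}\right) - 11114 = \left(\left(-78 + \left(- \frac{11}{51} + \frac{55}{-60}\right)\right) + 0\right) - 11114 = \left(\left(-78 + \left(\left(-11\right) \frac{1}{51} + 55 \left(- \frac{1}{60}\right)\right)\right) + 0\right) - 11114 = \left(\left(-78 - \frac{77}{68}\right) + 0\right) - 11114 = \left(- \frac{5381}{68} + 0\right) - 11114 = - \frac{5381}{68} - 11114 = - \frac{761133}{68}$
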